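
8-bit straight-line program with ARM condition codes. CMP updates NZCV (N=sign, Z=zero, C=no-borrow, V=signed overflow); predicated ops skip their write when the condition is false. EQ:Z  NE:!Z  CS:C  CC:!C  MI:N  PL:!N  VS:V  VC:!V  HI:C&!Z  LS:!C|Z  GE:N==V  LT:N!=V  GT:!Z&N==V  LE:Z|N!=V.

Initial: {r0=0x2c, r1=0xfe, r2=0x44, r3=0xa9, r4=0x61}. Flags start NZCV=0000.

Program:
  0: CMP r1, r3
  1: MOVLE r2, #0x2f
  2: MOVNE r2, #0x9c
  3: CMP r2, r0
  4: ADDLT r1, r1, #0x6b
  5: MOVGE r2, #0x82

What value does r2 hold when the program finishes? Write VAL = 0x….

[0] flags=0010 → (cmp)
[1] flags=0010 LE?F → skip
[2] flags=0010 NE?T → r2=0x9c
[3] flags=0011 → (cmp)
[4] flags=0011 LT?T → r1=0x69
[5] flags=0011 GE?F → skip

VAL = 0x9c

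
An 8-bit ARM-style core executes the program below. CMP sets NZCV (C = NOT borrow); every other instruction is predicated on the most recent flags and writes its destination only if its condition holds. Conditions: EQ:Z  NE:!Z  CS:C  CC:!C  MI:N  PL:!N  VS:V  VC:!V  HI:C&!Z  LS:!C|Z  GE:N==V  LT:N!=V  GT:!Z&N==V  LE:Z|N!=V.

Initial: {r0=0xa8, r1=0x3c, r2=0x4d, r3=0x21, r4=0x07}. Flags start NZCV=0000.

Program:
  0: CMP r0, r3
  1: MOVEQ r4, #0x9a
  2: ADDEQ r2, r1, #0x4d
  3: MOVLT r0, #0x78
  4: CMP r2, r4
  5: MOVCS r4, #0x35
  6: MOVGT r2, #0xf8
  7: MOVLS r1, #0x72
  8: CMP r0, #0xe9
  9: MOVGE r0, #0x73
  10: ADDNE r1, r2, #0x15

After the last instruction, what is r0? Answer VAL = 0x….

VAL = 0x73

0: ✓ CMP  NZCV=1010
1: · MOVEQ
2: · ADDEQ
3: ✓ MOVLT  r0←0x78
4: ✓ CMP  NZCV=0010
5: ✓ MOVCS  r4←0x35
6: ✓ MOVGT  r2←0xf8
7: · MOVLS
8: ✓ CMP  NZCV=1001
9: ✓ MOVGE  r0←0x73
10: ✓ ADDNE  r1←0x0d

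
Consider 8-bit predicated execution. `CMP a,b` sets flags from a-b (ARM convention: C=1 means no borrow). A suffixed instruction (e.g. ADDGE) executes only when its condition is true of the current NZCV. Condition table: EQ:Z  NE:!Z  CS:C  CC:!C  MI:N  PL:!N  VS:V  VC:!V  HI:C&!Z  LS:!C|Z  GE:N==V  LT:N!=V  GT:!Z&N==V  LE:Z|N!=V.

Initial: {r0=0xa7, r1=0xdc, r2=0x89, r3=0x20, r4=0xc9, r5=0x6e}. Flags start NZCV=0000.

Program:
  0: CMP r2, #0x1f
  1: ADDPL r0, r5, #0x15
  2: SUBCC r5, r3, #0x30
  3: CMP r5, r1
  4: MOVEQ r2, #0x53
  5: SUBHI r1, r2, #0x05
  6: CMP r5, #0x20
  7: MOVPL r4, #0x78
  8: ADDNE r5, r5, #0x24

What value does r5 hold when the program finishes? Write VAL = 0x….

VAL = 0x92

[0] flags=0011 → (cmp)
[1] flags=0011 PL?T → r0=0x83
[2] flags=0011 CC?F → skip
[3] flags=1001 → (cmp)
[4] flags=1001 EQ?F → skip
[5] flags=1001 HI?F → skip
[6] flags=0010 → (cmp)
[7] flags=0010 PL?T → r4=0x78
[8] flags=0010 NE?T → r5=0x92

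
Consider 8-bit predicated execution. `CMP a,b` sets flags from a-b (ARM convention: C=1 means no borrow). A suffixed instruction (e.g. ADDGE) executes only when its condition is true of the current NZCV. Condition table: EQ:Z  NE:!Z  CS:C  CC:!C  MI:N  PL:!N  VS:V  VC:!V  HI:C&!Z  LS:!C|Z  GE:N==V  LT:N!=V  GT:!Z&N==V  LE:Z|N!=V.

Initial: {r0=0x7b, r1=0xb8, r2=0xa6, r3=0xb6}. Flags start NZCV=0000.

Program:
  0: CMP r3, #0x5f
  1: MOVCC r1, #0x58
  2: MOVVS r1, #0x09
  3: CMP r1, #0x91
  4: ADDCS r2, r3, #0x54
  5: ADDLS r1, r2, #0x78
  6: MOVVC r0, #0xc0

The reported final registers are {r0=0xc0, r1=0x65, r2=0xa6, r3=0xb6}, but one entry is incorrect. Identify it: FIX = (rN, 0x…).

[0] flags=0011 → (cmp)
[1] flags=0011 CC?F → skip
[2] flags=0011 VS?T → r1=0x09
[3] flags=0000 → (cmp)
[4] flags=0000 CS?F → skip
[5] flags=0000 LS?T → r1=0x1e
[6] flags=0000 VC?T → r0=0xc0

FIX = (r1, 0x1e)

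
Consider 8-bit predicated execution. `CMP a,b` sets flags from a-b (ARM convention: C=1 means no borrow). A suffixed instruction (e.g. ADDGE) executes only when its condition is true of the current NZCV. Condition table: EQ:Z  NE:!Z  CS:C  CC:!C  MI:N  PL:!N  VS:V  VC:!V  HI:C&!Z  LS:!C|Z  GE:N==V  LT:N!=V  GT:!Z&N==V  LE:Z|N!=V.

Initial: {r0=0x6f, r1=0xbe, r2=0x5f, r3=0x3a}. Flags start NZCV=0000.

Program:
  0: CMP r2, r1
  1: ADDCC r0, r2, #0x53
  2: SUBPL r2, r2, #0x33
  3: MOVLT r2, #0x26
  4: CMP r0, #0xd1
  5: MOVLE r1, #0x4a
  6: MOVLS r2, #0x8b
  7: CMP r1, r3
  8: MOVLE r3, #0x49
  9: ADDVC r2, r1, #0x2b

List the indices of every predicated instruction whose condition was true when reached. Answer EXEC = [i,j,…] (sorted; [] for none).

EXEC = [1,5,6,9]

0: ✓ CMP  NZCV=1001
1: ✓ ADDCC  r0←0xb2
2: · SUBPL
3: · MOVLT
4: ✓ CMP  NZCV=1000
5: ✓ MOVLE  r1←0x4a
6: ✓ MOVLS  r2←0x8b
7: ✓ CMP  NZCV=0010
8: · MOVLE
9: ✓ ADDVC  r2←0x75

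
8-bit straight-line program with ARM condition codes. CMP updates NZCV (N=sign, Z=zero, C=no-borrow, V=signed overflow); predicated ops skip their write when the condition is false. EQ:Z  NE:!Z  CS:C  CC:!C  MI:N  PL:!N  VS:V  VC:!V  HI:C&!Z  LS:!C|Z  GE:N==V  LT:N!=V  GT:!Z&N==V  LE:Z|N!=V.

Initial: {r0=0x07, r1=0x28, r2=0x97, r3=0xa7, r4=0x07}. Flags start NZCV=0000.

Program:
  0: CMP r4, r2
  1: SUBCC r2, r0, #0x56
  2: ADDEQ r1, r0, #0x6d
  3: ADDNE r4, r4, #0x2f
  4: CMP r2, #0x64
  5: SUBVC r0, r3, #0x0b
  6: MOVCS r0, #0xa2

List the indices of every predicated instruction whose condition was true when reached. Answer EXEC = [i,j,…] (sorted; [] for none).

0: ✓ CMP  NZCV=0000
1: ✓ SUBCC  r2←0xb1
2: · ADDEQ
3: ✓ ADDNE  r4←0x36
4: ✓ CMP  NZCV=0011
5: · SUBVC
6: ✓ MOVCS  r0←0xa2

EXEC = [1,3,6]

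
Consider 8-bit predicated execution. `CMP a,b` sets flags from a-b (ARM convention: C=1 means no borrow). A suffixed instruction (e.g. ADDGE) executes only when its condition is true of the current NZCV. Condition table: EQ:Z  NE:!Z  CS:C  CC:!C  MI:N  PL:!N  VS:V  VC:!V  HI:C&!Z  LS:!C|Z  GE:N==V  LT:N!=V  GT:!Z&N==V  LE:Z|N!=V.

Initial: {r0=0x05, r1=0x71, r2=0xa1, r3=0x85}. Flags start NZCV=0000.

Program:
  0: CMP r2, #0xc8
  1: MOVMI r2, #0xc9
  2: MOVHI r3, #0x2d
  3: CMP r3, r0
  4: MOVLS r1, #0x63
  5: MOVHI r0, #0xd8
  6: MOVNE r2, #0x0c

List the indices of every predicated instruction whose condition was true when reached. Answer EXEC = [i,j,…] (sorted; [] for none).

EXEC = [1,5,6]

[0] flags=1000 → (cmp)
[1] flags=1000 MI?T → r2=0xc9
[2] flags=1000 HI?F → skip
[3] flags=1010 → (cmp)
[4] flags=1010 LS?F → skip
[5] flags=1010 HI?T → r0=0xd8
[6] flags=1010 NE?T → r2=0x0c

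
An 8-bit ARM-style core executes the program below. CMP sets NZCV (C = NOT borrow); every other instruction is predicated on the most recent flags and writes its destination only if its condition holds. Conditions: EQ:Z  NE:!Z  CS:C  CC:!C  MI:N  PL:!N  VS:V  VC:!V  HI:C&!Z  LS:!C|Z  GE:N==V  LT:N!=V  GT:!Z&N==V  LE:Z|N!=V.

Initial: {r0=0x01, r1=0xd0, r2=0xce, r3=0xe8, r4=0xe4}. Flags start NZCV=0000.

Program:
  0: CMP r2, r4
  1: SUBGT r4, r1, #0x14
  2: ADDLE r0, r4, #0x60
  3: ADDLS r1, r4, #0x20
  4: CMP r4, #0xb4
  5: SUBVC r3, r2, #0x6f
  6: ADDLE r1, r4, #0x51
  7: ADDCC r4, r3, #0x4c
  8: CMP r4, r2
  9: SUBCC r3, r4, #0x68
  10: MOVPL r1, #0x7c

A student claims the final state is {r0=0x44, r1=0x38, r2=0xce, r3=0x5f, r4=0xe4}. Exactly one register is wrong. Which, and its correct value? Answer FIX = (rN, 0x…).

FIX = (r1, 0x7c)

0: ✓ CMP  NZCV=1000
1: · SUBGT
2: ✓ ADDLE  r0←0x44
3: ✓ ADDLS  r1←0x04
4: ✓ CMP  NZCV=0010
5: ✓ SUBVC  r3←0x5f
6: · ADDLE
7: · ADDCC
8: ✓ CMP  NZCV=0010
9: · SUBCC
10: ✓ MOVPL  r1←0x7c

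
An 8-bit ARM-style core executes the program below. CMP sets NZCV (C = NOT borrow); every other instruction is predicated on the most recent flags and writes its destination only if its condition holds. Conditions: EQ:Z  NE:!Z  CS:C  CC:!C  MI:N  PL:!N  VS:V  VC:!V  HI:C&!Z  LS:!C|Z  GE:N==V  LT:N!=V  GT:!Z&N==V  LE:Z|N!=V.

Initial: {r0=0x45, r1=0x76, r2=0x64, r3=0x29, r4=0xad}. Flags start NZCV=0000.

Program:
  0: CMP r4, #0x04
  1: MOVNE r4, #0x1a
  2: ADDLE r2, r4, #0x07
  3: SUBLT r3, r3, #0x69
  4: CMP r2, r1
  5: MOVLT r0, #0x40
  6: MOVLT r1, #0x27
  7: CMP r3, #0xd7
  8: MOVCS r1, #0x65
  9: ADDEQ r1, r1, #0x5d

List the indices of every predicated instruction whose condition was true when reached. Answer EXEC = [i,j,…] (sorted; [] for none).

[0] flags=1010 → (cmp)
[1] flags=1010 NE?T → r4=0x1a
[2] flags=1010 LE?T → r2=0x21
[3] flags=1010 LT?T → r3=0xc0
[4] flags=1000 → (cmp)
[5] flags=1000 LT?T → r0=0x40
[6] flags=1000 LT?T → r1=0x27
[7] flags=1000 → (cmp)
[8] flags=1000 CS?F → skip
[9] flags=1000 EQ?F → skip

EXEC = [1,2,3,5,6]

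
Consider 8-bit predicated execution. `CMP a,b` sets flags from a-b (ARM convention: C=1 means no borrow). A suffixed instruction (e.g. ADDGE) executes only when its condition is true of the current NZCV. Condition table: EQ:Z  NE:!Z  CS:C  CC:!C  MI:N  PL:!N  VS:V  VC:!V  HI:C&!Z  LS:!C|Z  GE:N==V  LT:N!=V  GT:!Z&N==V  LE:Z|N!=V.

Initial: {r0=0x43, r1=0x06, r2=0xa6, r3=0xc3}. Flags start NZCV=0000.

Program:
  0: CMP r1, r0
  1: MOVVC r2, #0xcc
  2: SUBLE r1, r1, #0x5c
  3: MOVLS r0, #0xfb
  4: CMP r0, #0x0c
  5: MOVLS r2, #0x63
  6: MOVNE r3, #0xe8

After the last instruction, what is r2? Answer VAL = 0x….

VAL = 0xcc

0: ✓ CMP  NZCV=1000
1: ✓ MOVVC  r2←0xcc
2: ✓ SUBLE  r1←0xaa
3: ✓ MOVLS  r0←0xfb
4: ✓ CMP  NZCV=1010
5: · MOVLS
6: ✓ MOVNE  r3←0xe8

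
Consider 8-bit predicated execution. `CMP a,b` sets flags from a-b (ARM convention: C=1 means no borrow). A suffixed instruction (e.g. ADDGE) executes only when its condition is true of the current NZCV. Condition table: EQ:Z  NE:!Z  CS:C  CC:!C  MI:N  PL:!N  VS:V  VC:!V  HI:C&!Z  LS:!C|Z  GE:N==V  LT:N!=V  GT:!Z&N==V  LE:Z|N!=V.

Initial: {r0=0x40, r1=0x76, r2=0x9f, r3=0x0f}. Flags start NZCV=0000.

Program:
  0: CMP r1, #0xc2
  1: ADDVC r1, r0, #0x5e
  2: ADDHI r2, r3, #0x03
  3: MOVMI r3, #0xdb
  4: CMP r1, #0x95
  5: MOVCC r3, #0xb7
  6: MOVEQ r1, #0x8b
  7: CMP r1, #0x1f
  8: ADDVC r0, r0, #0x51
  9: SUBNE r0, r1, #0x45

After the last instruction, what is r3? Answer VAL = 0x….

VAL = 0xb7

[0] flags=1001 → (cmp)
[1] flags=1001 VC?F → skip
[2] flags=1001 HI?F → skip
[3] flags=1001 MI?T → r3=0xdb
[4] flags=1001 → (cmp)
[5] flags=1001 CC?T → r3=0xb7
[6] flags=1001 EQ?F → skip
[7] flags=0010 → (cmp)
[8] flags=0010 VC?T → r0=0x91
[9] flags=0010 NE?T → r0=0x31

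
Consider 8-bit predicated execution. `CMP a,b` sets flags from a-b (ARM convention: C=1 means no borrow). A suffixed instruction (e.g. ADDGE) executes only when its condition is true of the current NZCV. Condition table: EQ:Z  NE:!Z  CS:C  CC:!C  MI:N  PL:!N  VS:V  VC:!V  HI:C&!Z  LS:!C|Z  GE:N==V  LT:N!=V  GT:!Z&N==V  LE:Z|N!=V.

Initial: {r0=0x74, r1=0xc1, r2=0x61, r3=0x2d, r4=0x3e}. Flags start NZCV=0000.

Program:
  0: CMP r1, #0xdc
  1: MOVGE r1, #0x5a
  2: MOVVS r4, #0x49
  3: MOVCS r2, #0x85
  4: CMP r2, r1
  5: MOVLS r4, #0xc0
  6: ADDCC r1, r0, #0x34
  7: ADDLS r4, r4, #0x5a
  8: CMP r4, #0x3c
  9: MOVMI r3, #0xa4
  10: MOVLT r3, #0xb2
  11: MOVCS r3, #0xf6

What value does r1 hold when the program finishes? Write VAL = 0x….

VAL = 0xa8

[0] flags=1000 → (cmp)
[1] flags=1000 GE?F → skip
[2] flags=1000 VS?F → skip
[3] flags=1000 CS?F → skip
[4] flags=1001 → (cmp)
[5] flags=1001 LS?T → r4=0xc0
[6] flags=1001 CC?T → r1=0xa8
[7] flags=1001 LS?T → r4=0x1a
[8] flags=1000 → (cmp)
[9] flags=1000 MI?T → r3=0xa4
[10] flags=1000 LT?T → r3=0xb2
[11] flags=1000 CS?F → skip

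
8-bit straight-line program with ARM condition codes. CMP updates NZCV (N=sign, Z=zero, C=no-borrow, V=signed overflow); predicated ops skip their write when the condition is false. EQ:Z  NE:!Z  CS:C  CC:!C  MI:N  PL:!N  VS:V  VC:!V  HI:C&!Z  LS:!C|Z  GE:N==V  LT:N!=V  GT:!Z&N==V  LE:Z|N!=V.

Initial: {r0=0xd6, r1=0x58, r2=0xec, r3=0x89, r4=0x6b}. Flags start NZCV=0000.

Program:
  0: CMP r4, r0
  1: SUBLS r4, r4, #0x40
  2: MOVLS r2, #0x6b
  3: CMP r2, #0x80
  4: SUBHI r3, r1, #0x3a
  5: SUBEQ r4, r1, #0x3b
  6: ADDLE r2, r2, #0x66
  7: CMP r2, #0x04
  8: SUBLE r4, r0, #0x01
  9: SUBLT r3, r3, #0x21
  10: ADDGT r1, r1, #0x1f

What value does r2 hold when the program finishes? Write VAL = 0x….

0: ✓ CMP  NZCV=1001
1: ✓ SUBLS  r4←0x2b
2: ✓ MOVLS  r2←0x6b
3: ✓ CMP  NZCV=1001
4: · SUBHI
5: · SUBEQ
6: · ADDLE
7: ✓ CMP  NZCV=0010
8: · SUBLE
9: · SUBLT
10: ✓ ADDGT  r1←0x77

VAL = 0x6b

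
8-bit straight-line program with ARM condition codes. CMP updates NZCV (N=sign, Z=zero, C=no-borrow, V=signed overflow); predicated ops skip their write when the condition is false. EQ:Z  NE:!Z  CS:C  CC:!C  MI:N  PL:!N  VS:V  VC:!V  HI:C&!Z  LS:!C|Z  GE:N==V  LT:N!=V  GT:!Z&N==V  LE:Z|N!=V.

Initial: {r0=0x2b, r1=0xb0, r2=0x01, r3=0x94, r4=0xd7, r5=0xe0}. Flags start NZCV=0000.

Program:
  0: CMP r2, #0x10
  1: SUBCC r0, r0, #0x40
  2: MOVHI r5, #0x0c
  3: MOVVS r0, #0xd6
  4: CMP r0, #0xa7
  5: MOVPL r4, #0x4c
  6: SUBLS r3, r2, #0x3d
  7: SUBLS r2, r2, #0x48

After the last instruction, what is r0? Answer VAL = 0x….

0: ✓ CMP  NZCV=1000
1: ✓ SUBCC  r0←0xeb
2: · MOVHI
3: · MOVVS
4: ✓ CMP  NZCV=0010
5: ✓ MOVPL  r4←0x4c
6: · SUBLS
7: · SUBLS

VAL = 0xeb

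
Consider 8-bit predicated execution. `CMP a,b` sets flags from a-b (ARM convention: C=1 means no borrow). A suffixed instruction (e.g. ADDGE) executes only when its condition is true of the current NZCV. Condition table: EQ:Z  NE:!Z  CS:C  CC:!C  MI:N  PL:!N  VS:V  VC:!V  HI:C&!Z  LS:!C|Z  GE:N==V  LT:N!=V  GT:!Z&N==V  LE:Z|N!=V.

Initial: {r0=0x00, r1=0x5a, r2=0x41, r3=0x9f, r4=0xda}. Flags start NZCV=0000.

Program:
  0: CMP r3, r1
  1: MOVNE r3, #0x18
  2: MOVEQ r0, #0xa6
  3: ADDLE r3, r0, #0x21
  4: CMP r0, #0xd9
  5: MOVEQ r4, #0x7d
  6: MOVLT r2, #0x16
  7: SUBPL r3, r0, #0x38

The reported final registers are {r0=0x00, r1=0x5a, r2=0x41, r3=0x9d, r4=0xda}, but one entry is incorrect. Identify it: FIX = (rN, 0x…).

FIX = (r3, 0xc8)

[0] flags=0011 → (cmp)
[1] flags=0011 NE?T → r3=0x18
[2] flags=0011 EQ?F → skip
[3] flags=0011 LE?T → r3=0x21
[4] flags=0000 → (cmp)
[5] flags=0000 EQ?F → skip
[6] flags=0000 LT?F → skip
[7] flags=0000 PL?T → r3=0xc8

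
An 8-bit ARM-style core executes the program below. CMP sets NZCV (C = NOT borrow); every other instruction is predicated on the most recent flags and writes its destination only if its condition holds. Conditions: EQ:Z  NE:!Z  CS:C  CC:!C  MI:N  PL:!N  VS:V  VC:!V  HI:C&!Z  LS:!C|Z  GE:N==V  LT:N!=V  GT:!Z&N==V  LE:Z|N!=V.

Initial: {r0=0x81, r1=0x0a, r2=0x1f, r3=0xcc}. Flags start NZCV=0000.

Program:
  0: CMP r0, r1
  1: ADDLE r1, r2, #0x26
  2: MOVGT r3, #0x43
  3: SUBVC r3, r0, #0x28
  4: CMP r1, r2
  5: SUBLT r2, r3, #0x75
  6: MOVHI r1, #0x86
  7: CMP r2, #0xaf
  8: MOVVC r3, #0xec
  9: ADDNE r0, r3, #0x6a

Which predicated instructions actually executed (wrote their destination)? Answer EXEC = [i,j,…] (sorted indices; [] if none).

0: ✓ CMP  NZCV=0011
1: ✓ ADDLE  r1←0x45
2: · MOVGT
3: · SUBVC
4: ✓ CMP  NZCV=0010
5: · SUBLT
6: ✓ MOVHI  r1←0x86
7: ✓ CMP  NZCV=0000
8: ✓ MOVVC  r3←0xec
9: ✓ ADDNE  r0←0x56

EXEC = [1,6,8,9]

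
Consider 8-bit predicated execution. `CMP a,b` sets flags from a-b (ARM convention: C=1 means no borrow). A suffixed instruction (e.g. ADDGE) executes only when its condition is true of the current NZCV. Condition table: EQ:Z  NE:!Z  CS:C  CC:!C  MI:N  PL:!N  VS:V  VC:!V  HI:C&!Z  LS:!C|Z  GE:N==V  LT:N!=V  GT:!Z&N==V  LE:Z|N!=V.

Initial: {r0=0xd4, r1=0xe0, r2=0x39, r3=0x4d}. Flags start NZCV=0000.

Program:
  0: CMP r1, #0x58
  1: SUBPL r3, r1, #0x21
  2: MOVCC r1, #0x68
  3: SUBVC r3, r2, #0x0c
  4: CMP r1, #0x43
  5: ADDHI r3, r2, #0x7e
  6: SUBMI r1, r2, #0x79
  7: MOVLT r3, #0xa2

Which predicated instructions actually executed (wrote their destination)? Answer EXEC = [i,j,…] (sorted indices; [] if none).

EXEC = [3,5,6,7]

[0] flags=1010 → (cmp)
[1] flags=1010 PL?F → skip
[2] flags=1010 CC?F → skip
[3] flags=1010 VC?T → r3=0x2d
[4] flags=1010 → (cmp)
[5] flags=1010 HI?T → r3=0xb7
[6] flags=1010 MI?T → r1=0xc0
[7] flags=1010 LT?T → r3=0xa2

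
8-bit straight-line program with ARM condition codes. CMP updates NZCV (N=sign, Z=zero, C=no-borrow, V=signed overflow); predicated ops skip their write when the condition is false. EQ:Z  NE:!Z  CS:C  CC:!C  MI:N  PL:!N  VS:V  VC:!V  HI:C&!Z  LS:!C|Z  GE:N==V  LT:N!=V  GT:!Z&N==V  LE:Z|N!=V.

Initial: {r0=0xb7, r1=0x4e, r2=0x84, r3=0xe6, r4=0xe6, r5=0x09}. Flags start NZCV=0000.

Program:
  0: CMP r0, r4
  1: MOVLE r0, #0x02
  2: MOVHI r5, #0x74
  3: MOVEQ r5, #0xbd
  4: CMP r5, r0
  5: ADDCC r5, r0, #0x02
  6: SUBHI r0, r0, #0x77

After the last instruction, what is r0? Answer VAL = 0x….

[0] flags=1000 → (cmp)
[1] flags=1000 LE?T → r0=0x02
[2] flags=1000 HI?F → skip
[3] flags=1000 EQ?F → skip
[4] flags=0010 → (cmp)
[5] flags=0010 CC?F → skip
[6] flags=0010 HI?T → r0=0x8b

VAL = 0x8b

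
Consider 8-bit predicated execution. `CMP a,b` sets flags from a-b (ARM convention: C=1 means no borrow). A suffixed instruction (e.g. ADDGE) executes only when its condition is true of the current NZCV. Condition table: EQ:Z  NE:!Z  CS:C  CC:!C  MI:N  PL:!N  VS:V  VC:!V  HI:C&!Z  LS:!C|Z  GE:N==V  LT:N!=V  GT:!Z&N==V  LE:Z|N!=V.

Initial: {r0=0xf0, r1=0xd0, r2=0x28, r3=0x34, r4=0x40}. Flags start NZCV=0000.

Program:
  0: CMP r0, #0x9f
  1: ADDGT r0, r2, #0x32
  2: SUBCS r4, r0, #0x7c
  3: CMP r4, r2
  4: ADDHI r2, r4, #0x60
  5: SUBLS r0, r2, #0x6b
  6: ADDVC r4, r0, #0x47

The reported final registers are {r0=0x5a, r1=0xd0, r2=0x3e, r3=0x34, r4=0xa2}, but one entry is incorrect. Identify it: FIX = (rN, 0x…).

FIX = (r4, 0xa1)

0: ✓ CMP  NZCV=0010
1: ✓ ADDGT  r0←0x5a
2: ✓ SUBCS  r4←0xde
3: ✓ CMP  NZCV=1010
4: ✓ ADDHI  r2←0x3e
5: · SUBLS
6: ✓ ADDVC  r4←0xa1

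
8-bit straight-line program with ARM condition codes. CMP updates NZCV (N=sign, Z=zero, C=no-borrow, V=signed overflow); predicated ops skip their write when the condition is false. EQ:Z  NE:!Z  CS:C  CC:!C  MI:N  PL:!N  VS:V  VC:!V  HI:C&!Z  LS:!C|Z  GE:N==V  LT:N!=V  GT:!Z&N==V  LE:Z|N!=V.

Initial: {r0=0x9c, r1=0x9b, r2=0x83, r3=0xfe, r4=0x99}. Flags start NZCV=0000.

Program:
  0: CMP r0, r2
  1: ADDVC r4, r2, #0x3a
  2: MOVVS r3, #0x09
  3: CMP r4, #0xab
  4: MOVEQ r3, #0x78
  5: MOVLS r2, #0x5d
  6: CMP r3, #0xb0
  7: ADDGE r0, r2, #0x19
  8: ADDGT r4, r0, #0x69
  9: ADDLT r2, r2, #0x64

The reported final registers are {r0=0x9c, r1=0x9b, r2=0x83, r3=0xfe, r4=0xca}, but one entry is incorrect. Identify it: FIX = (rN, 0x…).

FIX = (r4, 0x05)

[0] flags=0010 → (cmp)
[1] flags=0010 VC?T → r4=0xbd
[2] flags=0010 VS?F → skip
[3] flags=0010 → (cmp)
[4] flags=0010 EQ?F → skip
[5] flags=0010 LS?F → skip
[6] flags=0010 → (cmp)
[7] flags=0010 GE?T → r0=0x9c
[8] flags=0010 GT?T → r4=0x05
[9] flags=0010 LT?F → skip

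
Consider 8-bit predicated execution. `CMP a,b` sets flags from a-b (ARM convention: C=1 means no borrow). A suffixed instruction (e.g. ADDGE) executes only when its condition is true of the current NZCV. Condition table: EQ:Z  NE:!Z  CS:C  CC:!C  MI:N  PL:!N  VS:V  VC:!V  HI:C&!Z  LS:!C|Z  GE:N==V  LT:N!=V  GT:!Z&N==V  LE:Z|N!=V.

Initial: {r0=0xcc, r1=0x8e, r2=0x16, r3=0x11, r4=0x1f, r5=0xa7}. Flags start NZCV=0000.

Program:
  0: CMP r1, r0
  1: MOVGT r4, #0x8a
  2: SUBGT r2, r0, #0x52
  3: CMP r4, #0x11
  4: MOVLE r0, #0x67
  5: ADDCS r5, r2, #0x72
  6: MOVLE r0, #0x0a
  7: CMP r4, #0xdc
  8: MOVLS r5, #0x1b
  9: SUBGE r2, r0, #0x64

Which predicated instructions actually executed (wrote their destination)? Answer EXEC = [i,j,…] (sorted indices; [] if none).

EXEC = [5,8,9]

0: ✓ CMP  NZCV=1000
1: · MOVGT
2: · SUBGT
3: ✓ CMP  NZCV=0010
4: · MOVLE
5: ✓ ADDCS  r5←0x88
6: · MOVLE
7: ✓ CMP  NZCV=0000
8: ✓ MOVLS  r5←0x1b
9: ✓ SUBGE  r2←0x68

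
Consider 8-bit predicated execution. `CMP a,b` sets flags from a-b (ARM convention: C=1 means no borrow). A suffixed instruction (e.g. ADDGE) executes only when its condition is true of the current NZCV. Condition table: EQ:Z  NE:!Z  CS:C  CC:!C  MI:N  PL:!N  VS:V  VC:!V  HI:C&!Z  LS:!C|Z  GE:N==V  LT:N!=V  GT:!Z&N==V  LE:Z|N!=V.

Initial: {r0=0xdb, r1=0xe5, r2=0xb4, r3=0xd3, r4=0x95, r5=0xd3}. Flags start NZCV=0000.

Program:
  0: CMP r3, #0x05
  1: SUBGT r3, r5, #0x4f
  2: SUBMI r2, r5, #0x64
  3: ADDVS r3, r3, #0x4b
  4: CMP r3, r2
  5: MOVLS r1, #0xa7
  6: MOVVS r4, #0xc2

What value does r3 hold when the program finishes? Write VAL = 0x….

VAL = 0xd3

0: ✓ CMP  NZCV=1010
1: · SUBGT
2: ✓ SUBMI  r2←0x6f
3: · ADDVS
4: ✓ CMP  NZCV=0011
5: · MOVLS
6: ✓ MOVVS  r4←0xc2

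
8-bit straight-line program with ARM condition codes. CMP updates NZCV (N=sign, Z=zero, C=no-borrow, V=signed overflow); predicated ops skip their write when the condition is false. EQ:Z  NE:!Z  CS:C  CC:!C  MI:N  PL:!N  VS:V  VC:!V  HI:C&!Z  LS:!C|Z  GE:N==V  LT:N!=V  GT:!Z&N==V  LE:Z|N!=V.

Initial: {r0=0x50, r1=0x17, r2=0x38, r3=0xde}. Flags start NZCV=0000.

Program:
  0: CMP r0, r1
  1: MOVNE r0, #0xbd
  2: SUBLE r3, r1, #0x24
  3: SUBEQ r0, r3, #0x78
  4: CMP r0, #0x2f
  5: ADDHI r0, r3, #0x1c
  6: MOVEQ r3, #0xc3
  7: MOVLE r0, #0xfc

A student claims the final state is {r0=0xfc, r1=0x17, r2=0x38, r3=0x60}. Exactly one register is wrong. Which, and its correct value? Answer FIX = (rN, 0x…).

[0] flags=0010 → (cmp)
[1] flags=0010 NE?T → r0=0xbd
[2] flags=0010 LE?F → skip
[3] flags=0010 EQ?F → skip
[4] flags=1010 → (cmp)
[5] flags=1010 HI?T → r0=0xfa
[6] flags=1010 EQ?F → skip
[7] flags=1010 LE?T → r0=0xfc

FIX = (r3, 0xde)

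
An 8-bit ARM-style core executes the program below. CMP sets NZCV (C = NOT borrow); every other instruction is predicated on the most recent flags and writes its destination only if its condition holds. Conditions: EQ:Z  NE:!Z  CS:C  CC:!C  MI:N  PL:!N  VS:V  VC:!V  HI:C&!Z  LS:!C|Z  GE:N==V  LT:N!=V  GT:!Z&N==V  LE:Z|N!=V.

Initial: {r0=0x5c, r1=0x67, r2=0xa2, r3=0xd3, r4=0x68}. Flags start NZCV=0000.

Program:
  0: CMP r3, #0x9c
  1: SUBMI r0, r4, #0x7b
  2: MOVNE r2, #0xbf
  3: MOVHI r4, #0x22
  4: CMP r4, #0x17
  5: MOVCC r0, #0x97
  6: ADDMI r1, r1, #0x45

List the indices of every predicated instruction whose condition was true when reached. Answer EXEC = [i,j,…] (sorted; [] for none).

0: ✓ CMP  NZCV=0010
1: · SUBMI
2: ✓ MOVNE  r2←0xbf
3: ✓ MOVHI  r4←0x22
4: ✓ CMP  NZCV=0010
5: · MOVCC
6: · ADDMI

EXEC = [2,3]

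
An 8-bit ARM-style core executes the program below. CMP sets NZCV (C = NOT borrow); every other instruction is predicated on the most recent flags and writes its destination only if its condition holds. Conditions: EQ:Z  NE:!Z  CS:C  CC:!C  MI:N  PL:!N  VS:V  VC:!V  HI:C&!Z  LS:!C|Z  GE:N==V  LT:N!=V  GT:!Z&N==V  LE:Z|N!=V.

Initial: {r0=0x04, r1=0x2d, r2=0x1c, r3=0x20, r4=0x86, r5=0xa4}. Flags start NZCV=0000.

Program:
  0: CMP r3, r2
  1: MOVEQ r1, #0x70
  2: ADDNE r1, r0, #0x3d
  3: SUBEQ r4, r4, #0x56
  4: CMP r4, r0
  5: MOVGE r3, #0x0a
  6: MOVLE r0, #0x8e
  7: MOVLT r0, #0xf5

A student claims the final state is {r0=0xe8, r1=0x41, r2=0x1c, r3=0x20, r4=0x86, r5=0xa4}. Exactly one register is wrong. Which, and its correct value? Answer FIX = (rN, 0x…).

0: ✓ CMP  NZCV=0010
1: · MOVEQ
2: ✓ ADDNE  r1←0x41
3: · SUBEQ
4: ✓ CMP  NZCV=1010
5: · MOVGE
6: ✓ MOVLE  r0←0x8e
7: ✓ MOVLT  r0←0xf5

FIX = (r0, 0xf5)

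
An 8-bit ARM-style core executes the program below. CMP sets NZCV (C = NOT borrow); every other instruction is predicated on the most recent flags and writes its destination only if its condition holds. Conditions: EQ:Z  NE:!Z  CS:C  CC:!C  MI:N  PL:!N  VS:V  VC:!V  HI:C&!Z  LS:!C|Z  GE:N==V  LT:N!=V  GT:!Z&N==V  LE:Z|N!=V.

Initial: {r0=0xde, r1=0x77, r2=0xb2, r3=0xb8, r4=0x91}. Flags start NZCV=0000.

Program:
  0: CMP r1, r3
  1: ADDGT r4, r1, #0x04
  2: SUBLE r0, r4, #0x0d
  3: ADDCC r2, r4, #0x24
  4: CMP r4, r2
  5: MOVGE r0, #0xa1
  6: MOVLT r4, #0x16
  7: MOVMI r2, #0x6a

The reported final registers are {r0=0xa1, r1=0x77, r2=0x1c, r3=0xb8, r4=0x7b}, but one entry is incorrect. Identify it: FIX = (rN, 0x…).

FIX = (r2, 0x6a)

0: ✓ CMP  NZCV=1001
1: ✓ ADDGT  r4←0x7b
2: · SUBLE
3: ✓ ADDCC  r2←0x9f
4: ✓ CMP  NZCV=1001
5: ✓ MOVGE  r0←0xa1
6: · MOVLT
7: ✓ MOVMI  r2←0x6a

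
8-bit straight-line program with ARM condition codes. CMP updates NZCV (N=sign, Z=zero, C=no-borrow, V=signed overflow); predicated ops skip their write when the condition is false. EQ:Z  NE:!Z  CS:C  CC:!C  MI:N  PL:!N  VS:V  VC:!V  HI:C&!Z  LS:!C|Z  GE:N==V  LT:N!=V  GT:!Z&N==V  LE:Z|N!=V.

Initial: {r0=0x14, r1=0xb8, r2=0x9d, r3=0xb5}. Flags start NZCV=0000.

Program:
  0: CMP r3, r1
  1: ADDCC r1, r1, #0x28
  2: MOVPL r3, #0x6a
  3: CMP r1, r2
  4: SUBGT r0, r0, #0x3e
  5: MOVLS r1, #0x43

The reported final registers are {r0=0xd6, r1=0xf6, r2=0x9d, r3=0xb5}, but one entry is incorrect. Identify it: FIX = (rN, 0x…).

0: ✓ CMP  NZCV=1000
1: ✓ ADDCC  r1←0xe0
2: · MOVPL
3: ✓ CMP  NZCV=0010
4: ✓ SUBGT  r0←0xd6
5: · MOVLS

FIX = (r1, 0xe0)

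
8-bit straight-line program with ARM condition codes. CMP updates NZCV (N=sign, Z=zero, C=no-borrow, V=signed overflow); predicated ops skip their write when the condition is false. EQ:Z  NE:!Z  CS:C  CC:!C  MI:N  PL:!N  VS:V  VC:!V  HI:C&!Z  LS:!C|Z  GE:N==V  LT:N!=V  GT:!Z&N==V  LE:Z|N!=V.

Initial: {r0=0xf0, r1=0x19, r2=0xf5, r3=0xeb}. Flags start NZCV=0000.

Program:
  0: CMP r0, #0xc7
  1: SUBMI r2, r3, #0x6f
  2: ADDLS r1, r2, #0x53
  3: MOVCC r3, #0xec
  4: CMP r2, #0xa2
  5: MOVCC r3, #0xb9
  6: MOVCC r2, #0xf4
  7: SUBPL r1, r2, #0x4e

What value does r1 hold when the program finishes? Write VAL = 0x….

[0] flags=0010 → (cmp)
[1] flags=0010 MI?F → skip
[2] flags=0010 LS?F → skip
[3] flags=0010 CC?F → skip
[4] flags=0010 → (cmp)
[5] flags=0010 CC?F → skip
[6] flags=0010 CC?F → skip
[7] flags=0010 PL?T → r1=0xa7

VAL = 0xa7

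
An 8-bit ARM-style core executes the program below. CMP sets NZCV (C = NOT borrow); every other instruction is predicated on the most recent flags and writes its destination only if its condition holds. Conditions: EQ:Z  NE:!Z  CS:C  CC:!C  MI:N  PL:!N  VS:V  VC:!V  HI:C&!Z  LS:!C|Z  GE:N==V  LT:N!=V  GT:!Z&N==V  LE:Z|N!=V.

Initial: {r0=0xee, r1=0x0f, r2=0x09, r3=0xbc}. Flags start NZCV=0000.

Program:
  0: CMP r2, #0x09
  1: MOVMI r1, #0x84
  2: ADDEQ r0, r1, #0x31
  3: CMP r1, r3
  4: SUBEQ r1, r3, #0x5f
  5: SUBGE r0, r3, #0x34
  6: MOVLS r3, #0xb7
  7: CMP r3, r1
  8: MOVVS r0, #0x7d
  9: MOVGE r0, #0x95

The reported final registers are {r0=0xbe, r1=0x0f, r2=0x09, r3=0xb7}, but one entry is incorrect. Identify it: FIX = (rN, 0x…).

FIX = (r0, 0x88)

0: ✓ CMP  NZCV=0110
1: · MOVMI
2: ✓ ADDEQ  r0←0x40
3: ✓ CMP  NZCV=0000
4: · SUBEQ
5: ✓ SUBGE  r0←0x88
6: ✓ MOVLS  r3←0xb7
7: ✓ CMP  NZCV=1010
8: · MOVVS
9: · MOVGE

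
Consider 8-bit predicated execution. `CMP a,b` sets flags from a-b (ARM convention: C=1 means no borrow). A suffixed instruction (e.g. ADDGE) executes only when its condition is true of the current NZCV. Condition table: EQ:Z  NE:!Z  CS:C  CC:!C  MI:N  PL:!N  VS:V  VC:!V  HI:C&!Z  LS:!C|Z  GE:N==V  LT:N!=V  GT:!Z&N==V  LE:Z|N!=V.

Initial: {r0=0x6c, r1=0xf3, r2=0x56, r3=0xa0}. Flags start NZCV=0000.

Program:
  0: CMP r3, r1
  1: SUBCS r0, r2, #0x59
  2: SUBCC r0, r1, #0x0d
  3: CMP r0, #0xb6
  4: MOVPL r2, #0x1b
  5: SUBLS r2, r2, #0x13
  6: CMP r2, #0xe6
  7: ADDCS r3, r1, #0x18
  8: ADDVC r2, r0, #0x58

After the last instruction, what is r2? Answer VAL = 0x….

VAL = 0x3e

[0] flags=1000 → (cmp)
[1] flags=1000 CS?F → skip
[2] flags=1000 CC?T → r0=0xe6
[3] flags=0010 → (cmp)
[4] flags=0010 PL?T → r2=0x1b
[5] flags=0010 LS?F → skip
[6] flags=0000 → (cmp)
[7] flags=0000 CS?F → skip
[8] flags=0000 VC?T → r2=0x3e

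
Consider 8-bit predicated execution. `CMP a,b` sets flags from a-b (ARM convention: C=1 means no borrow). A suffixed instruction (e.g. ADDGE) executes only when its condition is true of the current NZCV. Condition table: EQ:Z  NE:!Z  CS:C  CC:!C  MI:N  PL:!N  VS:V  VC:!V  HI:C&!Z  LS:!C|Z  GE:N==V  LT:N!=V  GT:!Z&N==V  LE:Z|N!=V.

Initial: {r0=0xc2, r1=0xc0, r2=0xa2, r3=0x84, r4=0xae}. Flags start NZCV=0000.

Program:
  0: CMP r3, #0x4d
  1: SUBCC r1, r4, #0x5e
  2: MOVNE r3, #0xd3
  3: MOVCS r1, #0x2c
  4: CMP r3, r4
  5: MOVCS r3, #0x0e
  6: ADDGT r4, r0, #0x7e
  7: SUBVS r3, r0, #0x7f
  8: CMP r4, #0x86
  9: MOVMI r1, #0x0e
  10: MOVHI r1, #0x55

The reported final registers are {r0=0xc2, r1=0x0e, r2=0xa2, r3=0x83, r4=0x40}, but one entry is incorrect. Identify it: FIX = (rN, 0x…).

[0] flags=0011 → (cmp)
[1] flags=0011 CC?F → skip
[2] flags=0011 NE?T → r3=0xd3
[3] flags=0011 CS?T → r1=0x2c
[4] flags=0010 → (cmp)
[5] flags=0010 CS?T → r3=0x0e
[6] flags=0010 GT?T → r4=0x40
[7] flags=0010 VS?F → skip
[8] flags=1001 → (cmp)
[9] flags=1001 MI?T → r1=0x0e
[10] flags=1001 HI?F → skip

FIX = (r3, 0x0e)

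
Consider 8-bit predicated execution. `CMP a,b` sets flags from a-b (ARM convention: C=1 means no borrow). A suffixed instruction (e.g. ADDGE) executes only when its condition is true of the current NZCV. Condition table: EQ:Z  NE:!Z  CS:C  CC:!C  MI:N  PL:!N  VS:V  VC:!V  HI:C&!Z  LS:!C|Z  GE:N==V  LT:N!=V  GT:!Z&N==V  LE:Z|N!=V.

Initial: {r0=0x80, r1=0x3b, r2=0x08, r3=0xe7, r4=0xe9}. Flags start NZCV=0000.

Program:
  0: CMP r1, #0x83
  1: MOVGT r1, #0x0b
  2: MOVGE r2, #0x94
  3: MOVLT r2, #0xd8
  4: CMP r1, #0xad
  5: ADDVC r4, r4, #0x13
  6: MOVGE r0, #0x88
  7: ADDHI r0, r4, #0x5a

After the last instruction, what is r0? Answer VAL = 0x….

VAL = 0x88

0: ✓ CMP  NZCV=1001
1: ✓ MOVGT  r1←0x0b
2: ✓ MOVGE  r2←0x94
3: · MOVLT
4: ✓ CMP  NZCV=0000
5: ✓ ADDVC  r4←0xfc
6: ✓ MOVGE  r0←0x88
7: · ADDHI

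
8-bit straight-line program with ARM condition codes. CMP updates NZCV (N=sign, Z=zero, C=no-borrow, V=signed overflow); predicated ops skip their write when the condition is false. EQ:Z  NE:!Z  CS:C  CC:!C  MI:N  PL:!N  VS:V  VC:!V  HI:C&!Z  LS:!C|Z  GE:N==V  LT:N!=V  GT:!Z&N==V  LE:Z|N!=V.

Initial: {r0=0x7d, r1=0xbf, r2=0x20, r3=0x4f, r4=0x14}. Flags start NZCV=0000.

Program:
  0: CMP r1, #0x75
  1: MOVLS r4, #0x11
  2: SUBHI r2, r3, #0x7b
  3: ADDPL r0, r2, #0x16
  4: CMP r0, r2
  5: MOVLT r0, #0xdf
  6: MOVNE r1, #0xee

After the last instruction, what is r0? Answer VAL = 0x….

VAL = 0xea

[0] flags=0011 → (cmp)
[1] flags=0011 LS?F → skip
[2] flags=0011 HI?T → r2=0xd4
[3] flags=0011 PL?T → r0=0xea
[4] flags=0010 → (cmp)
[5] flags=0010 LT?F → skip
[6] flags=0010 NE?T → r1=0xee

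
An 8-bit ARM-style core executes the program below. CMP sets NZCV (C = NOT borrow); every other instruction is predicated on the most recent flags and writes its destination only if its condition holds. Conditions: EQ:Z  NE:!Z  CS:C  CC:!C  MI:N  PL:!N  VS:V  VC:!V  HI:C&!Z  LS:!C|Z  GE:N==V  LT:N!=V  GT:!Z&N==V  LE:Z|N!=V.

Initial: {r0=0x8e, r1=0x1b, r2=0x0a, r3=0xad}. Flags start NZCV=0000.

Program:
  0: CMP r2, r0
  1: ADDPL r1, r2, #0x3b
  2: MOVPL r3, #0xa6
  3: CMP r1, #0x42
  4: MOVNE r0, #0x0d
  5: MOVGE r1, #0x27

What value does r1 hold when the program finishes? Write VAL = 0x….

0: ✓ CMP  NZCV=0000
1: ✓ ADDPL  r1←0x45
2: ✓ MOVPL  r3←0xa6
3: ✓ CMP  NZCV=0010
4: ✓ MOVNE  r0←0x0d
5: ✓ MOVGE  r1←0x27

VAL = 0x27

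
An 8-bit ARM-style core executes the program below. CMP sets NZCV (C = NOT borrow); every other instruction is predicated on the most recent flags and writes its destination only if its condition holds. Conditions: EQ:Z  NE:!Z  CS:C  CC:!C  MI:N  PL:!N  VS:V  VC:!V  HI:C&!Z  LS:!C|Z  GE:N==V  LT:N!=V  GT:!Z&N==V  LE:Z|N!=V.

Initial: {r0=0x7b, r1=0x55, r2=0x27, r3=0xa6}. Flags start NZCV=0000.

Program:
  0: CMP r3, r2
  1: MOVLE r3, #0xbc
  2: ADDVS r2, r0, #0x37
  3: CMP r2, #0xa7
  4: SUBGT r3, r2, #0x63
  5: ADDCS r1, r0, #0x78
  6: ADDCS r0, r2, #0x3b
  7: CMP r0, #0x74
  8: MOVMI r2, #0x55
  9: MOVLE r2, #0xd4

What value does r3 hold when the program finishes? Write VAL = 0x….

VAL = 0x4f

0: ✓ CMP  NZCV=0011
1: ✓ MOVLE  r3←0xbc
2: ✓ ADDVS  r2←0xb2
3: ✓ CMP  NZCV=0010
4: ✓ SUBGT  r3←0x4f
5: ✓ ADDCS  r1←0xf3
6: ✓ ADDCS  r0←0xed
7: ✓ CMP  NZCV=0011
8: · MOVMI
9: ✓ MOVLE  r2←0xd4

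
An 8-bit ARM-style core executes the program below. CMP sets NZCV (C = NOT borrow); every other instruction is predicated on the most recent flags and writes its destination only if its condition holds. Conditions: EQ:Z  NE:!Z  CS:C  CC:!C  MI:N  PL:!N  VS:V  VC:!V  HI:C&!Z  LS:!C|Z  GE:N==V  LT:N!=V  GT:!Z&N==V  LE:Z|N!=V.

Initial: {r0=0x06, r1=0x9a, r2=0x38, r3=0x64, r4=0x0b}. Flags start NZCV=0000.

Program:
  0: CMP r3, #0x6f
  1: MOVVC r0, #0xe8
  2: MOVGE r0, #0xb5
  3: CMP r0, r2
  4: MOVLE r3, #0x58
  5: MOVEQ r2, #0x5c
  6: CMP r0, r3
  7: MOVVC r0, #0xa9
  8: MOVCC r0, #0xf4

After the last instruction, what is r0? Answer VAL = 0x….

VAL = 0xa9

[0] flags=1000 → (cmp)
[1] flags=1000 VC?T → r0=0xe8
[2] flags=1000 GE?F → skip
[3] flags=1010 → (cmp)
[4] flags=1010 LE?T → r3=0x58
[5] flags=1010 EQ?F → skip
[6] flags=1010 → (cmp)
[7] flags=1010 VC?T → r0=0xa9
[8] flags=1010 CC?F → skip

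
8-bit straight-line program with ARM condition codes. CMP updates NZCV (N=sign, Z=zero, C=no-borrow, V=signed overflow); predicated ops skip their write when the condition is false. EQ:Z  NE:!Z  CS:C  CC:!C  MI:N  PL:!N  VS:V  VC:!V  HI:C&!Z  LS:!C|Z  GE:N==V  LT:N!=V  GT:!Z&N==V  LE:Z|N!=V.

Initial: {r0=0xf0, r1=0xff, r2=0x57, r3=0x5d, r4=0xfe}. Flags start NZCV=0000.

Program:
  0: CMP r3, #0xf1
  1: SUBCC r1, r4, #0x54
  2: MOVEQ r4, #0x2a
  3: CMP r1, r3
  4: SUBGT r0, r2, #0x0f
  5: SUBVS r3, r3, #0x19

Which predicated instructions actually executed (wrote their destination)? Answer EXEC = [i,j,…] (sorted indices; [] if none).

EXEC = [1,5]

0: ✓ CMP  NZCV=0000
1: ✓ SUBCC  r1←0xaa
2: · MOVEQ
3: ✓ CMP  NZCV=0011
4: · SUBGT
5: ✓ SUBVS  r3←0x44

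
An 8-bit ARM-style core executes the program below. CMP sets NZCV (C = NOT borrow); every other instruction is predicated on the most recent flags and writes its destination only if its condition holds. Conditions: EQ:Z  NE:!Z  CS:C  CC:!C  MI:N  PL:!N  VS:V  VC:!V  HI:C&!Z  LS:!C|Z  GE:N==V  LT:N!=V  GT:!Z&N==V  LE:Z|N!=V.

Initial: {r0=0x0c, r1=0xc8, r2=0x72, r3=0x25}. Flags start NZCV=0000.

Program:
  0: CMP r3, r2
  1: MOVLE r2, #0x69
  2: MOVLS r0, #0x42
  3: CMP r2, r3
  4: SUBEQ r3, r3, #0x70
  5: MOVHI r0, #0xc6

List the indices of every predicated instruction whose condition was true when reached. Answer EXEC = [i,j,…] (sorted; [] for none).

EXEC = [1,2,5]

0: ✓ CMP  NZCV=1000
1: ✓ MOVLE  r2←0x69
2: ✓ MOVLS  r0←0x42
3: ✓ CMP  NZCV=0010
4: · SUBEQ
5: ✓ MOVHI  r0←0xc6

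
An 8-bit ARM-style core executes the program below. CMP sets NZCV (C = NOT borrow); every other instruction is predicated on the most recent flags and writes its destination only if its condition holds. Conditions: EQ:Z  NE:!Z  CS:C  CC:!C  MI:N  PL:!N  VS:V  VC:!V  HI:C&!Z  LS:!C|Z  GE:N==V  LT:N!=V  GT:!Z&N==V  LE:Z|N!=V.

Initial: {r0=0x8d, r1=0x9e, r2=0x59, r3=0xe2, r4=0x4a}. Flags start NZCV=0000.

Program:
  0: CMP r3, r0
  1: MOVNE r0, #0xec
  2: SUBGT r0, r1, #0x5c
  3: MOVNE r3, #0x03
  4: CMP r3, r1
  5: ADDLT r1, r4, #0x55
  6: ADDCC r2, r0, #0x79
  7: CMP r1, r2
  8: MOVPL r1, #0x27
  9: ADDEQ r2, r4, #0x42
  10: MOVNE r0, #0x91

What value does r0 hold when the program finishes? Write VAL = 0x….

VAL = 0x91

[0] flags=0010 → (cmp)
[1] flags=0010 NE?T → r0=0xec
[2] flags=0010 GT?T → r0=0x42
[3] flags=0010 NE?T → r3=0x03
[4] flags=0000 → (cmp)
[5] flags=0000 LT?F → skip
[6] flags=0000 CC?T → r2=0xbb
[7] flags=1000 → (cmp)
[8] flags=1000 PL?F → skip
[9] flags=1000 EQ?F → skip
[10] flags=1000 NE?T → r0=0x91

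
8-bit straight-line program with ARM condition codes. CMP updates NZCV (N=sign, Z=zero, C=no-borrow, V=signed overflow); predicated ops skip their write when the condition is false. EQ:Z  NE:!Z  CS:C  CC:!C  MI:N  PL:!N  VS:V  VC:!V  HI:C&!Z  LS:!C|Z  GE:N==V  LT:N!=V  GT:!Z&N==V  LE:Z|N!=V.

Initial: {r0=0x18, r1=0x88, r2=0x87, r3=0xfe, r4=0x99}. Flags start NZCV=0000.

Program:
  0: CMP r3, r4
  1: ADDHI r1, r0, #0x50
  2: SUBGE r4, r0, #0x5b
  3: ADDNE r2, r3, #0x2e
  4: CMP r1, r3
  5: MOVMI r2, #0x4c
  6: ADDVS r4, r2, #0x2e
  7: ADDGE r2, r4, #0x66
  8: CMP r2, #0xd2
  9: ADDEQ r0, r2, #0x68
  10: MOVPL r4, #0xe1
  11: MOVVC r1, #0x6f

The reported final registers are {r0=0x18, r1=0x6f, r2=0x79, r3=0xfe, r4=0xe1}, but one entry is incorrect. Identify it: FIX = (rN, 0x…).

FIX = (r2, 0x23)

[0] flags=0010 → (cmp)
[1] flags=0010 HI?T → r1=0x68
[2] flags=0010 GE?T → r4=0xbd
[3] flags=0010 NE?T → r2=0x2c
[4] flags=0000 → (cmp)
[5] flags=0000 MI?F → skip
[6] flags=0000 VS?F → skip
[7] flags=0000 GE?T → r2=0x23
[8] flags=0000 → (cmp)
[9] flags=0000 EQ?F → skip
[10] flags=0000 PL?T → r4=0xe1
[11] flags=0000 VC?T → r1=0x6f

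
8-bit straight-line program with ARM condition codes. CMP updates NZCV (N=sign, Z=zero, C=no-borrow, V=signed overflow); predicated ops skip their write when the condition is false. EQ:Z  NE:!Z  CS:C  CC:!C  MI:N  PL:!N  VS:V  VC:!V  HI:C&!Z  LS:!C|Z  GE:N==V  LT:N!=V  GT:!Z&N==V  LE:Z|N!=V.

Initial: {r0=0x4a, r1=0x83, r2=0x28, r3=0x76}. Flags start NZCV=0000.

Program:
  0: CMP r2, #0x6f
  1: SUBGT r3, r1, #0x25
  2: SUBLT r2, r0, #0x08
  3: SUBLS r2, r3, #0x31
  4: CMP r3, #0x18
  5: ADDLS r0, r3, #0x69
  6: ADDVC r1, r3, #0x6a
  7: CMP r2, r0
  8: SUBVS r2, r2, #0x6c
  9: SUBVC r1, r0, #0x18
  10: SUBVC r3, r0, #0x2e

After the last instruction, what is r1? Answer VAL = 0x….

[0] flags=1000 → (cmp)
[1] flags=1000 GT?F → skip
[2] flags=1000 LT?T → r2=0x42
[3] flags=1000 LS?T → r2=0x45
[4] flags=0010 → (cmp)
[5] flags=0010 LS?F → skip
[6] flags=0010 VC?T → r1=0xe0
[7] flags=1000 → (cmp)
[8] flags=1000 VS?F → skip
[9] flags=1000 VC?T → r1=0x32
[10] flags=1000 VC?T → r3=0x1c

VAL = 0x32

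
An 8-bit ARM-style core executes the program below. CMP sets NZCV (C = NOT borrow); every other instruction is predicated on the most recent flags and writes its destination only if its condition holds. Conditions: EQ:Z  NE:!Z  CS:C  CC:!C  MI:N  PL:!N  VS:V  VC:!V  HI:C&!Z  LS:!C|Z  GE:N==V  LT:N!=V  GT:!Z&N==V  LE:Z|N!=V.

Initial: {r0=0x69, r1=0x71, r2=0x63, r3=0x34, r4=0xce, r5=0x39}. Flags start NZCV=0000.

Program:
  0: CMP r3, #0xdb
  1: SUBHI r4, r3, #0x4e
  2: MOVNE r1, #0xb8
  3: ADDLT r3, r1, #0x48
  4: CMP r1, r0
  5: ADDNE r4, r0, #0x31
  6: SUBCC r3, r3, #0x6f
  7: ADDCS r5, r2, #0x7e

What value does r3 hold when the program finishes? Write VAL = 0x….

[0] flags=0000 → (cmp)
[1] flags=0000 HI?F → skip
[2] flags=0000 NE?T → r1=0xb8
[3] flags=0000 LT?F → skip
[4] flags=0011 → (cmp)
[5] flags=0011 NE?T → r4=0x9a
[6] flags=0011 CC?F → skip
[7] flags=0011 CS?T → r5=0xe1

VAL = 0x34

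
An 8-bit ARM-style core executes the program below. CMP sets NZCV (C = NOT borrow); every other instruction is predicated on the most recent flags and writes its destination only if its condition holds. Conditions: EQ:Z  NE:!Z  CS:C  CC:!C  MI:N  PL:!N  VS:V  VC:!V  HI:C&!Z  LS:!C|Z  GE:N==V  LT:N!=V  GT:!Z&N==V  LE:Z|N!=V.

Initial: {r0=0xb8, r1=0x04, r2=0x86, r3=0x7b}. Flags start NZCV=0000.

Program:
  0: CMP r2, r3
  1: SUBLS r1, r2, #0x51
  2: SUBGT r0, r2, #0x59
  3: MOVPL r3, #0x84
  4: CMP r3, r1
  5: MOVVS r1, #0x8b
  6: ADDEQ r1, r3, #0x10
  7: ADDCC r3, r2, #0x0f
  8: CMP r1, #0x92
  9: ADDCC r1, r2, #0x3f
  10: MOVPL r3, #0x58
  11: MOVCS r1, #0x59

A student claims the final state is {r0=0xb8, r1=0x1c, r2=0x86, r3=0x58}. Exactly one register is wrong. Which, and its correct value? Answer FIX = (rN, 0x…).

FIX = (r1, 0xc5)

0: ✓ CMP  NZCV=0011
1: · SUBLS
2: · SUBGT
3: ✓ MOVPL  r3←0x84
4: ✓ CMP  NZCV=1010
5: · MOVVS
6: · ADDEQ
7: · ADDCC
8: ✓ CMP  NZCV=0000
9: ✓ ADDCC  r1←0xc5
10: ✓ MOVPL  r3←0x58
11: · MOVCS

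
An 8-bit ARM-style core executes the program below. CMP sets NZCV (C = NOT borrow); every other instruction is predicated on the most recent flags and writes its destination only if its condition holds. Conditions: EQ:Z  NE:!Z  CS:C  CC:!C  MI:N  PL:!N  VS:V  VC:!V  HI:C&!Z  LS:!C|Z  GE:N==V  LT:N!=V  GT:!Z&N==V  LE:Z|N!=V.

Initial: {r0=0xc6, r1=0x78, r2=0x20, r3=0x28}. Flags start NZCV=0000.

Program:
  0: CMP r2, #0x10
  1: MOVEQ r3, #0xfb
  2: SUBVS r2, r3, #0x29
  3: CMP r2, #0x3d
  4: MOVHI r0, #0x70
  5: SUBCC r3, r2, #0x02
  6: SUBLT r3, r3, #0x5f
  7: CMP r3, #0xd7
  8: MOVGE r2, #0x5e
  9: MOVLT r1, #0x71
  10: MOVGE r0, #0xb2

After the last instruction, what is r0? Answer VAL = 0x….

VAL = 0xc6

0: ✓ CMP  NZCV=0010
1: · MOVEQ
2: · SUBVS
3: ✓ CMP  NZCV=1000
4: · MOVHI
5: ✓ SUBCC  r3←0x1e
6: ✓ SUBLT  r3←0xbf
7: ✓ CMP  NZCV=1000
8: · MOVGE
9: ✓ MOVLT  r1←0x71
10: · MOVGE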